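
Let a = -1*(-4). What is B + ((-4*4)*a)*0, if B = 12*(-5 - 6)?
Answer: -132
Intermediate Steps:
a = 4
B = -132 (B = 12*(-11) = -132)
B + ((-4*4)*a)*0 = -132 + (-4*4*4)*0 = -132 - 16*4*0 = -132 - 64*0 = -132 + 0 = -132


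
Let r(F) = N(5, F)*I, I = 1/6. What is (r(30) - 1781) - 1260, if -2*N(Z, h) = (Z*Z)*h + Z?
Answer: -37247/12 ≈ -3103.9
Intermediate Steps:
N(Z, h) = -Z/2 - h*Z²/2 (N(Z, h) = -((Z*Z)*h + Z)/2 = -(Z²*h + Z)/2 = -(h*Z² + Z)/2 = -(Z + h*Z²)/2 = -Z/2 - h*Z²/2)
I = ⅙ ≈ 0.16667
r(F) = -5/12 - 25*F/12 (r(F) = -½*5*(1 + 5*F)*(⅙) = (-5/2 - 25*F/2)*(⅙) = -5/12 - 25*F/12)
(r(30) - 1781) - 1260 = ((-5/12 - 25/12*30) - 1781) - 1260 = ((-5/12 - 125/2) - 1781) - 1260 = (-755/12 - 1781) - 1260 = -22127/12 - 1260 = -37247/12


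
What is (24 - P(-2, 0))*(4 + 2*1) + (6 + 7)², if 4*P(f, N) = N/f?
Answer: 313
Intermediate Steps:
P(f, N) = N/(4*f) (P(f, N) = (N/f)/4 = N/(4*f))
(24 - P(-2, 0))*(4 + 2*1) + (6 + 7)² = (24 - 0/(4*(-2)))*(4 + 2*1) + (6 + 7)² = (24 - 0*(-1)/(4*2))*(4 + 2) + 13² = (24 - 1*0)*6 + 169 = (24 + 0)*6 + 169 = 24*6 + 169 = 144 + 169 = 313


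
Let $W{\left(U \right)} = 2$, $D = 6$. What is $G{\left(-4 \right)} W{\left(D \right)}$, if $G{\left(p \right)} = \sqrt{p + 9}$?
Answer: $2 \sqrt{5} \approx 4.4721$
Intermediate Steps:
$G{\left(p \right)} = \sqrt{9 + p}$
$G{\left(-4 \right)} W{\left(D \right)} = \sqrt{9 - 4} \cdot 2 = \sqrt{5} \cdot 2 = 2 \sqrt{5}$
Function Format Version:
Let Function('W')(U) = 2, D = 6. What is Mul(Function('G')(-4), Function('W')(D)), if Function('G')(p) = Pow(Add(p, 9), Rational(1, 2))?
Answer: Mul(2, Pow(5, Rational(1, 2))) ≈ 4.4721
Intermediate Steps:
Function('G')(p) = Pow(Add(9, p), Rational(1, 2))
Mul(Function('G')(-4), Function('W')(D)) = Mul(Pow(Add(9, -4), Rational(1, 2)), 2) = Mul(Pow(5, Rational(1, 2)), 2) = Mul(2, Pow(5, Rational(1, 2)))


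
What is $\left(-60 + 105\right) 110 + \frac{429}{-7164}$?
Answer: $\frac{11820457}{2388} \approx 4949.9$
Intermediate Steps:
$\left(-60 + 105\right) 110 + \frac{429}{-7164} = 45 \cdot 110 + 429 \left(- \frac{1}{7164}\right) = 4950 - \frac{143}{2388} = \frac{11820457}{2388}$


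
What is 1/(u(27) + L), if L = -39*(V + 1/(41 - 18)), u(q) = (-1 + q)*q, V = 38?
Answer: -23/17979 ≈ -0.0012793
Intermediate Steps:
u(q) = q*(-1 + q)
L = -34125/23 (L = -39*(38 + 1/(41 - 18)) = -39*(38 + 1/23) = -39*875/23 = -34125/23 ≈ -1483.7)
1/(u(27) + L) = 1/(27*(-1 + 27) - 34125/23) = 1/(27*26 - 34125/23) = 1/(702 - 34125/23) = 1/(-17979/23) = -23/17979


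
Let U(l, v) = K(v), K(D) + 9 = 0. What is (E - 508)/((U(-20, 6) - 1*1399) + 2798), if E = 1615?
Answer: 1107/1390 ≈ 0.79640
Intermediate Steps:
K(D) = -9 (K(D) = -9 + 0 = -9)
U(l, v) = -9
(E - 508)/((U(-20, 6) - 1*1399) + 2798) = (1615 - 508)/((-9 - 1*1399) + 2798) = 1107/((-9 - 1399) + 2798) = 1107/(-1408 + 2798) = 1107/1390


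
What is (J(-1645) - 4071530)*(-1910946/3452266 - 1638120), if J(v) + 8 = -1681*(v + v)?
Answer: -4125353020917366216/1726133 ≈ -2.3899e+12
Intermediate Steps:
J(v) = -8 - 3362*v (J(v) = -8 - 1681*(v + v) = -8 - 3362*v)
(J(-1645) - 4071530)*(-1910946/3452266 - 1638120) = ((-8 - 3362*(-1645)) - 4071530)*(-1910946/3452266 - 1638120) = ((-8 + 5530490) - 4071530)*(-1910946*1/3452266 - 1638120) = (5530482 - 4071530)*(-955473/1726133 - 1638120) = 1458952*(-2827613945433/1726133) = -4125353020917366216/1726133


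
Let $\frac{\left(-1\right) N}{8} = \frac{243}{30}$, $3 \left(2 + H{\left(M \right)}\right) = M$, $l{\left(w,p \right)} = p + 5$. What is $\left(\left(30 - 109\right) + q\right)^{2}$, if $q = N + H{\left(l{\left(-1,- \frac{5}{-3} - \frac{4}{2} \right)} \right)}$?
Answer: $\frac{42133081}{2025} \approx 20806.0$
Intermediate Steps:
$l{\left(w,p \right)} = 5 + p$
$H{\left(M \right)} = -2 + \frac{M}{3}$
$N = - \frac{324}{5}$ ($N = - 8 \cdot \frac{243}{30} = - 8 \cdot 243 \cdot \frac{1}{30} = \left(-8\right) \frac{81}{10} = - \frac{324}{5} \approx -64.8$)
$q = - \frac{2936}{45}$ ($q = - \frac{324}{5} - \left(2 - \frac{5 - \left(2 - \frac{5}{3}\right)}{3}\right) = - \frac{324}{5} - \left(2 - \frac{5 - \frac{1}{3}}{3}\right) = - \frac{324}{5} + \left(-2 + \frac{1}{3} \cdot \frac{14}{3}\right) = - \frac{324}{5} + \left(-2 + \frac{14}{9}\right) = - \frac{324}{5} - \frac{4}{9} = - \frac{2936}{45} \approx -65.244$)
$\left(\left(30 - 109\right) + q\right)^{2} = \left(\left(30 - 109\right) - \frac{2936}{45}\right)^{2} = \left(-79 - \frac{2936}{45}\right)^{2} = \left(- \frac{6491}{45}\right)^{2} = \frac{42133081}{2025}$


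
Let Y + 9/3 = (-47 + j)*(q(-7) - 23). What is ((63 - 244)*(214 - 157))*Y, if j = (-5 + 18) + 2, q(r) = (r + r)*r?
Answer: 24791751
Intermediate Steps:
q(r) = 2*r² (q(r) = (2*r)*r = 2*r²)
j = 15 (j = 13 + 2 = 15)
Y = -2403 (Y = -3 + (-47 + 15)*(2*(-7)² - 23) = -3 - 32*(2*49 - 23) = -3 - 32*(98 - 23) = -3 - 32*75 = -3 - 2400 = -2403)
((63 - 244)*(214 - 157))*Y = ((63 - 244)*(214 - 157))*(-2403) = -181*57*(-2403) = -10317*(-2403) = 24791751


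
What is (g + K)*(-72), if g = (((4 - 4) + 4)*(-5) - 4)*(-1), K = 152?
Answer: -12672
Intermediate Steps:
g = 24 (g = ((0 + 4)*(-5) - 4)*(-1) = (4*(-5) - 4)*(-1) = (-20 - 4)*(-1) = -24*(-1) = 24)
(g + K)*(-72) = (24 + 152)*(-72) = 176*(-72) = -12672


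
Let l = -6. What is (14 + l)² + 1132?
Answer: 1196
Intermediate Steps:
(14 + l)² + 1132 = (14 - 6)² + 1132 = 8² + 1132 = 64 + 1132 = 1196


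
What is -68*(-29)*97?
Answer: 191284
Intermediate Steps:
-68*(-29)*97 = 1972*97 = 191284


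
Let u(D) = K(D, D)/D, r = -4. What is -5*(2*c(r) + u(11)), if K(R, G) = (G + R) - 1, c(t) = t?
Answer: 335/11 ≈ 30.455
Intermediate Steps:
K(R, G) = -1 + G + R
u(D) = (-1 + 2*D)/D (u(D) = (-1 + D + D)/D = (-1 + 2*D)/D)
-5*(2*c(r) + u(11)) = -5*(2*(-4) + (2 - 1/11)) = -5*(-8 + (2 - 1*1/11)) = -5*(-8 + (2 - 1/11)) = -5*(-8 + 21/11) = -5*(-67/11) = 335/11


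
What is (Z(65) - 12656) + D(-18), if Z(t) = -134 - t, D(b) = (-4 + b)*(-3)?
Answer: -12789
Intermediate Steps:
D(b) = 12 - 3*b
(Z(65) - 12656) + D(-18) = ((-134 - 1*65) - 12656) + (12 - 3*(-18)) = ((-134 - 65) - 12656) + (12 + 54) = (-199 - 12656) + 66 = -12855 + 66 = -12789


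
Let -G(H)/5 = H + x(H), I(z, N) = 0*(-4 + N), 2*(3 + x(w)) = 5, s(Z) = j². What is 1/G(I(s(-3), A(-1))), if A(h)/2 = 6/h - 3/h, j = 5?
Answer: ⅖ ≈ 0.40000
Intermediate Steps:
s(Z) = 25 (s(Z) = 5² = 25)
A(h) = 6/h (A(h) = 2*(6/h - 3/h) = 2*(3/h) = 6/h)
x(w) = -½ (x(w) = -3 + (½)*5 = -3 + 5/2 = -½)
I(z, N) = 0
G(H) = 5/2 - 5*H (G(H) = -5*(H - ½) = -5*(-½ + H) = 5/2 - 5*H)
1/G(I(s(-3), A(-1))) = 1/(5/2 - 5*0) = 1/(5/2 + 0) = 1/(5/2) = ⅖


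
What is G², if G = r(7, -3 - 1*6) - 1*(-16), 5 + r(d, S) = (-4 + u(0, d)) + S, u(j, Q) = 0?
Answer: 4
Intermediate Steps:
r(d, S) = -9 + S (r(d, S) = -5 + ((-4 + 0) + S) = -5 + (-4 + S) = -9 + S)
G = -2 (G = (-9 + (-3 - 1*6)) - 1*(-16) = (-9 + (-3 - 6)) + 16 = (-9 - 9) + 16 = -18 + 16 = -2)
G² = (-2)² = 4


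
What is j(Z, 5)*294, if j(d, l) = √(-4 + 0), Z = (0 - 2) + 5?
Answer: 588*I ≈ 588.0*I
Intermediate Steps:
Z = 3 (Z = -2 + 5 = 3)
j(d, l) = 2*I (j(d, l) = √(-4) = 2*I)
j(Z, 5)*294 = (2*I)*294 = 588*I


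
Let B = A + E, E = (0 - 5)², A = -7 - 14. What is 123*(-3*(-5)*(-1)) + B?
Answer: -1841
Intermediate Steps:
A = -21
E = 25 (E = (-5)² = 25)
B = 4 (B = -21 + 25 = 4)
123*(-3*(-5)*(-1)) + B = 123*(-3*(-5)*(-1)) + 4 = 123*(15*(-1)) + 4 = 123*(-15) + 4 = -1845 + 4 = -1841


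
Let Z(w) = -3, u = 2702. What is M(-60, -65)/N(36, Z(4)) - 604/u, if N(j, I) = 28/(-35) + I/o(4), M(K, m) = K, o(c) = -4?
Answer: 1620898/1351 ≈ 1199.8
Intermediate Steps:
N(j, I) = -⅘ - I/4 (N(j, I) = 28/(-35) + I/(-4) = 28*(-1/35) + I*(-¼) = -⅘ - I/4)
M(-60, -65)/N(36, Z(4)) - 604/u = -60/(-⅘ - ¼*(-3)) - 604/2702 = -60/(-⅘ + ¾) - 604*1/2702 = -60/(-1/20) - 302/1351 = -60*(-20) - 302/1351 = 1200 - 302/1351 = 1620898/1351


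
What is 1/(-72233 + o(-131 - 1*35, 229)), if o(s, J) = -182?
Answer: -1/72415 ≈ -1.3809e-5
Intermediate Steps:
1/(-72233 + o(-131 - 1*35, 229)) = 1/(-72233 - 182) = 1/(-72415) = -1/72415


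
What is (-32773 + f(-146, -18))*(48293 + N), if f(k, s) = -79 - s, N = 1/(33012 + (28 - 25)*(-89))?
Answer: -51922186626524/32745 ≈ -1.5857e+9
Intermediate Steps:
N = 1/32745 (N = 1/(33012 + 3*(-89)) = 1/(33012 - 267) = 1/32745 ≈ 3.0539e-5)
(-32773 + f(-146, -18))*(48293 + N) = (-32773 + (-79 - 1*(-18)))*(48293 + 1/32745) = (-32773 + (-79 + 18))*(1581354286/32745) = (-32773 - 61)*(1581354286/32745) = -32834*1581354286/32745 = -51922186626524/32745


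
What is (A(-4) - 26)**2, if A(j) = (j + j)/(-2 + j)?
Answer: 5476/9 ≈ 608.44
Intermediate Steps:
A(j) = 2*j/(-2 + j) (A(j) = (2*j)/(-2 + j) = 2*j/(-2 + j))
(A(-4) - 26)**2 = (2*(-4)/(-2 - 4) - 26)**2 = (2*(-4)/(-6) - 26)**2 = (2*(-4)*(-1/6) - 26)**2 = (4/3 - 26)**2 = (-74/3)**2 = 5476/9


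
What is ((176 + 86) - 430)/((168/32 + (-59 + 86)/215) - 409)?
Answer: 144480/347117 ≈ 0.41623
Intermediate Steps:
((176 + 86) - 430)/((168/32 + (-59 + 86)/215) - 409) = (262 - 430)/((168*(1/32) + 27*(1/215)) - 409) = -168/((21/4 + 27/215) - 409) = -168/(4623/860 - 409) = -168/(-347117/860) = -168*(-860/347117) = 144480/347117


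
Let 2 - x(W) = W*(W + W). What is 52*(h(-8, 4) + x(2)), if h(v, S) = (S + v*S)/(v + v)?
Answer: -221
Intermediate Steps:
h(v, S) = (S + S*v)/(2*v) (h(v, S) = (S + S*v)/((2*v)) = (S + S*v)*(1/(2*v)) = (S + S*v)/(2*v))
x(W) = 2 - 2*W**2 (x(W) = 2 - W*(W + W) = 2 - W*2*W = 2 - 2*W**2)
52*(h(-8, 4) + x(2)) = 52*((1/2)*4*(1 - 8)/(-8) + (2 - 2*2**2)) = 52*((1/2)*4*(-1/8)*(-7) + (2 - 2*4)) = 52*(7/4 + (2 - 8)) = 52*(7/4 - 6) = 52*(-17/4) = -221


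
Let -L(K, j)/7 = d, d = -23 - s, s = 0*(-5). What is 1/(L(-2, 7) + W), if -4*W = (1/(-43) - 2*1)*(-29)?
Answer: 172/25169 ≈ 0.0068338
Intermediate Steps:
s = 0
W = -2523/172 (W = -(1/(-43) - 2*1)*(-29)/4 = -(-1/43 - 2)*(-29)/4 = -(-87)*(-29)/172 = -¼*2523/43 = -2523/172 ≈ -14.669)
d = -23 (d = -23 - 1*0 = -23 + 0 = -23)
L(K, j) = 161 (L(K, j) = -7*(-23) = 161)
1/(L(-2, 7) + W) = 1/(161 - 2523/172) = 1/(25169/172) = 172/25169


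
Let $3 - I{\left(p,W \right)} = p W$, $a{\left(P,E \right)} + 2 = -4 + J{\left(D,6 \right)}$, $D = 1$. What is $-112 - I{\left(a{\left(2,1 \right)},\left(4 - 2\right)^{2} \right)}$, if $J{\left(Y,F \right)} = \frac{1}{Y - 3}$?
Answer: $-141$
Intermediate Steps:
$J{\left(Y,F \right)} = \frac{1}{-3 + Y}$
$a{\left(P,E \right)} = - \frac{13}{2}$ ($a{\left(P,E \right)} = -2 - \left(4 - \frac{1}{-3 + 1}\right) = -2 - \left(4 - \frac{1}{-2}\right) = -2 - \frac{9}{2} = - \frac{13}{2}$)
$I{\left(p,W \right)} = 3 - W p$ ($I{\left(p,W \right)} = 3 - p W = 3 - W p$)
$-112 - I{\left(a{\left(2,1 \right)},\left(4 - 2\right)^{2} \right)} = -112 - \left(3 - \left(4 - 2\right)^{2} \left(- \frac{13}{2}\right)\right) = -112 - \left(3 - 2^{2} \left(- \frac{13}{2}\right)\right) = -112 - \left(3 - 4 \left(- \frac{13}{2}\right)\right) = -112 - \left(3 + 26\right) = -112 - 29 = -141$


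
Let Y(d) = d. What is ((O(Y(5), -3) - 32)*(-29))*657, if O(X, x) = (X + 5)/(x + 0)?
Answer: 673206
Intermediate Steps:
O(X, x) = (5 + X)/x
((O(Y(5), -3) - 32)*(-29))*657 = (((5 + 5)/(-3) - 32)*(-29))*657 = ((-⅓*10 - 32)*(-29))*657 = ((-10/3 - 32)*(-29))*657 = -106/3*(-29)*657 = (3074/3)*657 = 673206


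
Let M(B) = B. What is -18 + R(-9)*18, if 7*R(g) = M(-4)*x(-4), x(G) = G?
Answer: 162/7 ≈ 23.143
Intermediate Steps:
R(g) = 16/7 (R(g) = (-4*(-4))/7 = (⅐)*16 = 16/7)
-18 + R(-9)*18 = -18 + (16/7)*18 = -18 + 288/7 = 162/7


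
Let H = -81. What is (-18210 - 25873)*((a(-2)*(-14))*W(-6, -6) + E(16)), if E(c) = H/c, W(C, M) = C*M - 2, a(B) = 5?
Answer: 1682251363/16 ≈ 1.0514e+8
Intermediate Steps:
W(C, M) = -2 + C*M
E(c) = -81/c
(-18210 - 25873)*((a(-2)*(-14))*W(-6, -6) + E(16)) = (-18210 - 25873)*((5*(-14))*(-2 - 6*(-6)) - 81/16) = -44083*(-70*(-2 + 36) - 81*1/16) = -44083*(-70*34 - 81/16) = -44083*(-2380 - 81/16) = -44083*(-38161/16) = 1682251363/16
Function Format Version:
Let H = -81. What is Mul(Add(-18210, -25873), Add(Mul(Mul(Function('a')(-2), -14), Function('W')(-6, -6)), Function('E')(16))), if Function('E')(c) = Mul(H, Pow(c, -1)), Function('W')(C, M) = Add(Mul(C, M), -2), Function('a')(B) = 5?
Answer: Rational(1682251363, 16) ≈ 1.0514e+8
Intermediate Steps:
Function('W')(C, M) = Add(-2, Mul(C, M))
Function('E')(c) = Mul(-81, Pow(c, -1))
Mul(Add(-18210, -25873), Add(Mul(Mul(Function('a')(-2), -14), Function('W')(-6, -6)), Function('E')(16))) = Mul(Add(-18210, -25873), Add(Mul(Mul(5, -14), Add(-2, Mul(-6, -6))), Mul(-81, Pow(16, -1)))) = Mul(-44083, Add(Mul(-70, Add(-2, 36)), Mul(-81, Rational(1, 16)))) = Mul(-44083, Add(Mul(-70, 34), Rational(-81, 16))) = Mul(-44083, Add(-2380, Rational(-81, 16))) = Mul(-44083, Rational(-38161, 16)) = Rational(1682251363, 16)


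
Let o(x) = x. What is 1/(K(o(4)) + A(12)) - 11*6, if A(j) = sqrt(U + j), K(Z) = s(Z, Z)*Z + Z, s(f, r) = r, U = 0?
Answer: -6397/97 - sqrt(3)/194 ≈ -65.957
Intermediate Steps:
K(Z) = Z + Z**2 (K(Z) = Z*Z + Z = Z**2 + Z = Z + Z**2)
A(j) = sqrt(j) (A(j) = sqrt(0 + j) = sqrt(j))
1/(K(o(4)) + A(12)) - 11*6 = 1/(4*(1 + 4) + sqrt(12)) - 11*6 = 1/(4*5 + 2*sqrt(3)) - 66 = 1/(20 + 2*sqrt(3)) - 66 = -66 + 1/(20 + 2*sqrt(3))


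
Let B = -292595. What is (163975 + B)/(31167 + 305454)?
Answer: -128620/336621 ≈ -0.38209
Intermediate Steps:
(163975 + B)/(31167 + 305454) = (163975 - 292595)/(31167 + 305454) = -128620/336621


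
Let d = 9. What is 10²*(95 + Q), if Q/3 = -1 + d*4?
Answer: 20000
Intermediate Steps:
Q = 105 (Q = 3*(-1 + 9*4) = 3*(-1 + 36) = 3*35 = 105)
10²*(95 + Q) = 10²*(95 + 105) = 100*200 = 20000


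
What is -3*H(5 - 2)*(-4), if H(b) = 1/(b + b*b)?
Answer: 1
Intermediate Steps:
H(b) = 1/(b + b²)
-3*H(5 - 2)*(-4) = -3/((5 - 2)*(1 + (5 - 2)))*(-4) = -3/(3*(1 + 3))*(-4) = -1/4*(-4) = -3*1/12*(-4) = -¼*(-4) = 1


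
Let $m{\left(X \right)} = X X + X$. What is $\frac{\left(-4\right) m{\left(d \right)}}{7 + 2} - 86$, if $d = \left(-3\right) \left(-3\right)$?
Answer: $-126$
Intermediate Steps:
$d = 9$
$m{\left(X \right)} = X + X^{2}$ ($m{\left(X \right)} = X^{2} + X = X + X^{2}$)
$\frac{\left(-4\right) m{\left(d \right)}}{7 + 2} - 86 = \frac{\left(-4\right) 9 \left(1 + 9\right)}{7 + 2} - 86 = \frac{\left(-4\right) 9 \cdot 10}{9} - 86 = \left(-4\right) 90 \cdot \frac{1}{9} - 86 = \left(-360\right) \frac{1}{9} - 86 = -40 - 86 = -126$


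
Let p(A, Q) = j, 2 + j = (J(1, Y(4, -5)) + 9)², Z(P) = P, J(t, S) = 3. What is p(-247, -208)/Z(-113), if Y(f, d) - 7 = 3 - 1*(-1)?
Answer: -142/113 ≈ -1.2566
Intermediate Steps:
Y(f, d) = 11 (Y(f, d) = 7 + (3 - 1*(-1)) = 7 + (3 + 1) = 7 + 4 = 11)
j = 142 (j = -2 + (3 + 9)² = -2 + 12² = -2 + 144 = 142)
p(A, Q) = 142
p(-247, -208)/Z(-113) = 142/(-113) = 142*(-1/113) = -142/113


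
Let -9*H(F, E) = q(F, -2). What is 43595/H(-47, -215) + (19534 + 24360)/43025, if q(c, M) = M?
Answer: 16881161663/86050 ≈ 1.9618e+5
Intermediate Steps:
H(F, E) = 2/9 (H(F, E) = -⅑*(-2) = 2/9)
43595/H(-47, -215) + (19534 + 24360)/43025 = 43595/(2/9) + (19534 + 24360)/43025 = 43595*(9/2) + 43894*(1/43025) = 392355/2 + 43894/43025 = 16881161663/86050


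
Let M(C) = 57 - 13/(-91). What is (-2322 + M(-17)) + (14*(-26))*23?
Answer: -74458/7 ≈ -10637.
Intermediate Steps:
M(C) = 400/7 (M(C) = 57 - 13*(-1)/91 = 57 - 1*(-1/7) = 57 + 1/7 = 400/7)
(-2322 + M(-17)) + (14*(-26))*23 = (-2322 + 400/7) + (14*(-26))*23 = -15854/7 - 364*23 = -15854/7 - 8372 = -74458/7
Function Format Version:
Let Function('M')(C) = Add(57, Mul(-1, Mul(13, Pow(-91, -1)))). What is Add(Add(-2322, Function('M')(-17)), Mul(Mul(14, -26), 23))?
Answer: Rational(-74458, 7) ≈ -10637.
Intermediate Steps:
Function('M')(C) = Rational(400, 7) (Function('M')(C) = Add(57, Mul(-1, Mul(13, Rational(-1, 91)))) = Add(57, Mul(-1, Rational(-1, 7))) = Add(57, Rational(1, 7)) = Rational(400, 7))
Add(Add(-2322, Function('M')(-17)), Mul(Mul(14, -26), 23)) = Add(Add(-2322, Rational(400, 7)), Mul(Mul(14, -26), 23)) = Add(Rational(-15854, 7), Mul(-364, 23)) = Add(Rational(-15854, 7), -8372) = Rational(-74458, 7)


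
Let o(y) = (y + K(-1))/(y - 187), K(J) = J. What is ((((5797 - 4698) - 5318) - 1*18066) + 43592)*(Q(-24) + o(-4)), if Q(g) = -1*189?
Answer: -769054858/191 ≈ -4.0265e+6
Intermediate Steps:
Q(g) = -189
o(y) = (-1 + y)/(-187 + y) (o(y) = (y - 1)/(y - 187) = (-1 + y)/(-187 + y))
((((5797 - 4698) - 5318) - 1*18066) + 43592)*(Q(-24) + o(-4)) = ((((5797 - 4698) - 5318) - 1*18066) + 43592)*(-189 + (-1 - 4)/(-187 - 4)) = (((1099 - 5318) - 18066) + 43592)*(-189 - 5/(-191)) = ((-4219 - 18066) + 43592)*(-189 - 1/191*(-5)) = (-22285 + 43592)*(-189 + 5/191) = 21307*(-36094/191) = -769054858/191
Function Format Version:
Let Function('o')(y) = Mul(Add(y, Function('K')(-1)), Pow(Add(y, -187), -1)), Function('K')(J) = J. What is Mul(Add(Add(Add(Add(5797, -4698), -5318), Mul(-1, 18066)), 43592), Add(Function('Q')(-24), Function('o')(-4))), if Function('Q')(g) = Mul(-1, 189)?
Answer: Rational(-769054858, 191) ≈ -4.0265e+6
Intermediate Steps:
Function('Q')(g) = -189
Function('o')(y) = Mul(Pow(Add(-187, y), -1), Add(-1, y)) (Function('o')(y) = Mul(Add(y, -1), Pow(Add(y, -187), -1)) = Mul(Add(-1, y), Pow(Add(-187, y), -1)) = Mul(Pow(Add(-187, y), -1), Add(-1, y)))
Mul(Add(Add(Add(Add(5797, -4698), -5318), Mul(-1, 18066)), 43592), Add(Function('Q')(-24), Function('o')(-4))) = Mul(Add(Add(Add(Add(5797, -4698), -5318), Mul(-1, 18066)), 43592), Add(-189, Mul(Pow(Add(-187, -4), -1), Add(-1, -4)))) = Mul(Add(Add(Add(1099, -5318), -18066), 43592), Add(-189, Mul(Pow(-191, -1), -5))) = Mul(Add(Add(-4219, -18066), 43592), Add(-189, Mul(Rational(-1, 191), -5))) = Mul(Add(-22285, 43592), Add(-189, Rational(5, 191))) = Mul(21307, Rational(-36094, 191)) = Rational(-769054858, 191)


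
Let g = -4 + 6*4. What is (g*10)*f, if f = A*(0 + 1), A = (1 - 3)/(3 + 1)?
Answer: -100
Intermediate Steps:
g = 20 (g = -4 + 24 = 20)
A = -½ (A = -2/4 = -2*¼ = -½ ≈ -0.50000)
f = -½ (f = -(0 + 1)/2 = -½*1 = -½ ≈ -0.50000)
(g*10)*f = (20*10)*(-½) = 200*(-½) = -100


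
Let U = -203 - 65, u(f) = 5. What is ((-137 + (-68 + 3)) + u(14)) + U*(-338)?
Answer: 90387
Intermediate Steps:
U = -268
((-137 + (-68 + 3)) + u(14)) + U*(-338) = ((-137 + (-68 + 3)) + 5) - 268*(-338) = ((-137 - 65) + 5) + 90584 = (-202 + 5) + 90584 = -197 + 90584 = 90387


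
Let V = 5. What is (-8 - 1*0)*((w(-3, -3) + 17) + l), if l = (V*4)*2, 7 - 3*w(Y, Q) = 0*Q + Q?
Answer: -1448/3 ≈ -482.67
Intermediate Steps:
w(Y, Q) = 7/3 - Q/3 (w(Y, Q) = 7/3 - (0*Q + Q)/3 = 7/3 - (0 + Q)/3 = 7/3 - Q/3)
l = 40 (l = (5*4)*2 = 20*2 = 40)
(-8 - 1*0)*((w(-3, -3) + 17) + l) = (-8 - 1*0)*(((7/3 - ⅓*(-3)) + 17) + 40) = (-8 + 0)*(((7/3 + 1) + 17) + 40) = -8*((10/3 + 17) + 40) = -8*(61/3 + 40) = -8*181/3 = -1448/3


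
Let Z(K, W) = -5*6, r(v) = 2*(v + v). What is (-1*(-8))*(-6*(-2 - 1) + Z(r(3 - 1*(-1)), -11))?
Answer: -96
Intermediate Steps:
r(v) = 4*v (r(v) = 2*(2*v) = 4*v)
Z(K, W) = -30
(-1*(-8))*(-6*(-2 - 1) + Z(r(3 - 1*(-1)), -11)) = (-1*(-8))*(-6*(-2 - 1) - 30) = 8*(-6*(-3) - 30) = 8*(18 - 30) = 8*(-12) = -96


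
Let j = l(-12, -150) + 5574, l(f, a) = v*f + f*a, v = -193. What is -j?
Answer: -9690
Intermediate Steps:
l(f, a) = -193*f + a*f (l(f, a) = -193*f + f*a = -193*f + a*f)
j = 9690 (j = -12*(-193 - 150) + 5574 = -12*(-343) + 5574 = 4116 + 5574 = 9690)
-j = -1*9690 = -9690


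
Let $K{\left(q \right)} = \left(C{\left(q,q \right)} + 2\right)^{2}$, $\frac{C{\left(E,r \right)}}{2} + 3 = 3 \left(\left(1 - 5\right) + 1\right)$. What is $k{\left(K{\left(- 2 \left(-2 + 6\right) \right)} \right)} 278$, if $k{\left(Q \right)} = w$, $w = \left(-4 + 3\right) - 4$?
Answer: $-1390$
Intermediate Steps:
$C{\left(E,r \right)} = -24$ ($C{\left(E,r \right)} = -6 + 2 \cdot 3 \left(\left(1 - 5\right) + 1\right) = -6 + 2 \cdot 3 \left(-4 + 1\right) = -6 + 2 \cdot 3 \left(-3\right) = -6 + 2 \left(-9\right) = -6 - 18 = -24$)
$w = -5$ ($w = -1 - 4 = -5$)
$K{\left(q \right)} = 484$ ($K{\left(q \right)} = \left(-24 + 2\right)^{2} = \left(-22\right)^{2} = 484$)
$k{\left(Q \right)} = -5$
$k{\left(K{\left(- 2 \left(-2 + 6\right) \right)} \right)} 278 = \left(-5\right) 278 = -1390$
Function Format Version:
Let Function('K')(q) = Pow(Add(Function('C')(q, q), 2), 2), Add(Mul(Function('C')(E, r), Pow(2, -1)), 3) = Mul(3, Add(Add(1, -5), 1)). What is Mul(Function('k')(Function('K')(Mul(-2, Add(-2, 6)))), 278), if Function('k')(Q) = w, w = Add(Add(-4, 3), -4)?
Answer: -1390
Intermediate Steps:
Function('C')(E, r) = -24 (Function('C')(E, r) = Add(-6, Mul(2, Mul(3, Add(Add(1, -5), 1)))) = Add(-6, Mul(2, Mul(3, Add(-4, 1)))) = Add(-6, Mul(2, Mul(3, -3))) = Add(-6, Mul(2, -9)) = Add(-6, -18) = -24)
w = -5 (w = Add(-1, -4) = -5)
Function('K')(q) = 484 (Function('K')(q) = Pow(Add(-24, 2), 2) = Pow(-22, 2) = 484)
Function('k')(Q) = -5
Mul(Function('k')(Function('K')(Mul(-2, Add(-2, 6)))), 278) = Mul(-5, 278) = -1390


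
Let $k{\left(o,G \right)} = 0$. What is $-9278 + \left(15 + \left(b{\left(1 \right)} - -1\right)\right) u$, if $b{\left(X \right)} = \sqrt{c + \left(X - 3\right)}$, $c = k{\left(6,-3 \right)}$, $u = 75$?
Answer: $-8078 + 75 i \sqrt{2} \approx -8078.0 + 106.07 i$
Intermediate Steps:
$c = 0$
$b{\left(X \right)} = \sqrt{-3 + X}$ ($b{\left(X \right)} = \sqrt{0 + \left(X - 3\right)} = \sqrt{0 + \left(-3 + X\right)} = \sqrt{-3 + X}$)
$-9278 + \left(15 + \left(b{\left(1 \right)} - -1\right)\right) u = -9278 + \left(15 + \left(\sqrt{-3 + 1} - -1\right)\right) 75 = -9278 + \left(15 + \left(\sqrt{-2} + 1\right)\right) 75 = -9278 + \left(15 + \left(i \sqrt{2} + 1\right)\right) 75 = -9278 + \left(15 + \left(1 + i \sqrt{2}\right)\right) 75 = -9278 + \left(16 + i \sqrt{2}\right) 75 = -9278 + \left(1200 + 75 i \sqrt{2}\right) = -8078 + 75 i \sqrt{2}$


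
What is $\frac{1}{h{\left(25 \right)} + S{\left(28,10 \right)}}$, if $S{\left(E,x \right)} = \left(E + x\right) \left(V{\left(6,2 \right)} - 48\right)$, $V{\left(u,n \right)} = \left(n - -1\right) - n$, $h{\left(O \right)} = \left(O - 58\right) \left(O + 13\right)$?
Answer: $- \frac{1}{3040} \approx -0.00032895$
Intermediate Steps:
$h{\left(O \right)} = \left(-58 + O\right) \left(13 + O\right)$
$V{\left(u,n \right)} = 1$ ($V{\left(u,n \right)} = \left(n + 1\right) - n = \left(1 + n\right) - n = 1$)
$S{\left(E,x \right)} = - 47 E - 47 x$ ($S{\left(E,x \right)} = \left(E + x\right) \left(1 - 48\right) = \left(E + x\right) \left(-47\right) = - 47 E - 47 x$)
$\frac{1}{h{\left(25 \right)} + S{\left(28,10 \right)}} = \frac{1}{\left(-754 + 25^{2} - 1125\right) - 1786} = \frac{1}{\left(-754 + 625 - 1125\right) - 1786} = \frac{1}{-1254 - 1786} = \frac{1}{-3040} = - \frac{1}{3040}$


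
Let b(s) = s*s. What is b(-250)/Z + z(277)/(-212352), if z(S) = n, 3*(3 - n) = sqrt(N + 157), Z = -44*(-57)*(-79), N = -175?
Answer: -14000627/44381568 + I*sqrt(2)/212352 ≈ -0.31546 + 6.6598e-6*I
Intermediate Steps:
Z = -198132 (Z = 2508*(-79) = -198132)
n = 3 - I*sqrt(2) (n = 3 - sqrt(-175 + 157)/3 = 3 - I*sqrt(2) ≈ 3.0 - 1.4142*I)
b(s) = s**2
z(S) = 3 - I*sqrt(2)
b(-250)/Z + z(277)/(-212352) = (-250)**2/(-198132) + (3 - I*sqrt(2))/(-212352) = 62500*(-1/198132) + (3 - I*sqrt(2))*(-1/212352) = -15625/49533 + (-1/70784 + I*sqrt(2)/212352) = -14000627/44381568 + I*sqrt(2)/212352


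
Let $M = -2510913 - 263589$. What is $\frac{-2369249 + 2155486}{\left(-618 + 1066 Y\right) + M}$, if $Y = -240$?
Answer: $\frac{213763}{3030960} \approx 0.070526$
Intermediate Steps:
$M = -2774502$
$\frac{-2369249 + 2155486}{\left(-618 + 1066 Y\right) + M} = \frac{-2369249 + 2155486}{\left(-618 + 1066 \left(-240\right)\right) - 2774502} = - \frac{213763}{\left(-618 - 255840\right) - 2774502} = - \frac{213763}{-256458 - 2774502} = - \frac{213763}{-3030960} = \left(-213763\right) \left(- \frac{1}{3030960}\right) = \frac{213763}{3030960}$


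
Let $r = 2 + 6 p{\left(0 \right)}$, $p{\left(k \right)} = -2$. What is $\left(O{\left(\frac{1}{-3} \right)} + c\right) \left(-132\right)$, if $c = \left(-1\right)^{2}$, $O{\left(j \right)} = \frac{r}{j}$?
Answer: $-4092$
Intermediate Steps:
$r = -10$ ($r = 2 + 6 \left(-2\right) = 2 - 12 = -10$)
$O{\left(j \right)} = - \frac{10}{j}$
$c = 1$
$\left(O{\left(\frac{1}{-3} \right)} + c\right) \left(-132\right) = \left(- \frac{10}{\frac{1}{-3}} + 1\right) \left(-132\right) = \left(- \frac{10}{- \frac{1}{3}} + 1\right) \left(-132\right) = \left(\left(-10\right) \left(-3\right) + 1\right) \left(-132\right) = \left(30 + 1\right) \left(-132\right) = 31 \left(-132\right) = -4092$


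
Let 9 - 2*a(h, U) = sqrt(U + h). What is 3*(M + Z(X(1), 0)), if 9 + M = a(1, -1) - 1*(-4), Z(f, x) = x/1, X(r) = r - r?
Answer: -3/2 ≈ -1.5000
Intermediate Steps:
a(h, U) = 9/2 - sqrt(U + h)/2
X(r) = 0
Z(f, x) = x (Z(f, x) = x*1 = x)
M = -1/2 (M = -9 + ((9/2 - sqrt(-1 + 1)/2) - 1*(-4)) = -9 + ((9/2 - sqrt(0)/2) + 4) = -9 + ((9/2 - 1/2*0) + 4) = -9 + ((9/2 + 0) + 4) = -9 + (9/2 + 4) = -9 + 17/2 = -1/2 ≈ -0.50000)
3*(M + Z(X(1), 0)) = 3*(-1/2 + 0) = 3*(-1/2) = -3/2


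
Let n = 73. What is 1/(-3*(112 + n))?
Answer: -1/555 ≈ -0.0018018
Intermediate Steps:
1/(-3*(112 + n)) = 1/(-3*(112 + 73)) = 1/(-3*185) = 1/(-555) = -1/555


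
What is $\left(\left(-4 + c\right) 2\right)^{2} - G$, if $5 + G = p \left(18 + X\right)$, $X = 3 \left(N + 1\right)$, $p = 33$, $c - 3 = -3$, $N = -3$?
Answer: $-327$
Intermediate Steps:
$c = 0$ ($c = 3 - 3 = 0$)
$X = -6$ ($X = 3 \left(-3 + 1\right) = 3 \left(-2\right) = -6$)
$G = 391$ ($G = -5 + 33 \left(18 - 6\right) = -5 + 33 \cdot 12 = -5 + 396 = 391$)
$\left(\left(-4 + c\right) 2\right)^{2} - G = \left(\left(-4 + 0\right) 2\right)^{2} - 391 = \left(\left(-4\right) 2\right)^{2} - 391 = \left(-8\right)^{2} - 391 = 64 - 391 = -327$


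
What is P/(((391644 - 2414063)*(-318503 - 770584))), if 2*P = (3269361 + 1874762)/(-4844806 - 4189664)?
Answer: -5144123/39798470917399769820 ≈ -1.2925e-13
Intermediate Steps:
P = -5144123/18068940 (P = ((3269361 + 1874762)/(-4844806 - 4189664))/2 = (5144123/(-9034470))/2 = (5144123*(-1/9034470))/2 = (½)*(-5144123/9034470) = -5144123/18068940 ≈ -0.28469)
P/(((391644 - 2414063)*(-318503 - 770584))) = -5144123*1/((-318503 - 770584)*(391644 - 2414063))/18068940 = -5144123/(18068940*((-2022419*(-1089087)))) = -5144123/18068940/2202590241453 = -5144123/18068940*1/2202590241453 = -5144123/39798470917399769820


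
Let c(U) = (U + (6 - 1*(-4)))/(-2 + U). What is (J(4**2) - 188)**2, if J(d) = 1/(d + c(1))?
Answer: 881721/25 ≈ 35269.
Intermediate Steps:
c(U) = (10 + U)/(-2 + U) (c(U) = (U + (6 + 4))/(-2 + U) = (U + 10)/(-2 + U) = (10 + U)/(-2 + U))
J(d) = 1/(-11 + d) (J(d) = 1/(d + (10 + 1)/(-2 + 1)) = 1/(d + 11/(-1)) = 1/(d - 1*11) = 1/(d - 11) = 1/(-11 + d))
(J(4**2) - 188)**2 = (1/(-11 + 4**2) - 188)**2 = (1/(-11 + 16) - 188)**2 = (1/5 - 188)**2 = (-939/5)**2 = 881721/25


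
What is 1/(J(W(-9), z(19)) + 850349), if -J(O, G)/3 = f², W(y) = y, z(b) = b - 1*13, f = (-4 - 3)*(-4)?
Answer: 1/847997 ≈ 1.1792e-6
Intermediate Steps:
f = 28 (f = -7*(-4) = 28)
z(b) = -13 + b (z(b) = b - 13 = -13 + b)
J(O, G) = -2352 (J(O, G) = -3*28² = -3*784 = -2352)
1/(J(W(-9), z(19)) + 850349) = 1/(-2352 + 850349) = 1/847997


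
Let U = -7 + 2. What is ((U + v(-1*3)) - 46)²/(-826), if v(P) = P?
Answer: -1458/413 ≈ -3.5303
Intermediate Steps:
U = -5
((U + v(-1*3)) - 46)²/(-826) = ((-5 - 1*3) - 46)²/(-826) = ((-5 - 3) - 46)²*(-1/826) = (-8 - 46)²*(-1/826) = (-54)²*(-1/826) = 2916*(-1/826) = -1458/413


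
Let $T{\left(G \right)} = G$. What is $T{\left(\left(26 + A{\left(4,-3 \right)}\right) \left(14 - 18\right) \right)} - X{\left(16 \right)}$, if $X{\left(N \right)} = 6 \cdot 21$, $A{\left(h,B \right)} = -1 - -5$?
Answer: $-246$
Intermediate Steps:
$A{\left(h,B \right)} = 4$ ($A{\left(h,B \right)} = -1 + 5 = 4$)
$X{\left(N \right)} = 126$
$T{\left(\left(26 + A{\left(4,-3 \right)}\right) \left(14 - 18\right) \right)} - X{\left(16 \right)} = \left(26 + 4\right) \left(14 - 18\right) - 126 = 30 \left(-4\right) - 126 = -120 - 126 = -246$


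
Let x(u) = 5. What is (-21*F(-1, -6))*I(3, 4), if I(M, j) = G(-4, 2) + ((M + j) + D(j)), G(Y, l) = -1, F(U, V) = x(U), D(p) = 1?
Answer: -735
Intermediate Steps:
F(U, V) = 5
I(M, j) = M + j (I(M, j) = -1 + ((M + j) + 1) = -1 + (1 + M + j) = M + j)
(-21*F(-1, -6))*I(3, 4) = (-21*5)*(3 + 4) = -105*7 = -735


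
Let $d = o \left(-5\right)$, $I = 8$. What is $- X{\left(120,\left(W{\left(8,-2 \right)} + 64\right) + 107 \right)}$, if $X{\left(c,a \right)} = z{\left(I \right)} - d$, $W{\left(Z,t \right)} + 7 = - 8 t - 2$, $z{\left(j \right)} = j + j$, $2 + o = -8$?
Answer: $34$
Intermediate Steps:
$o = -10$ ($o = -2 - 8 = -10$)
$z{\left(j \right)} = 2 j$
$W{\left(Z,t \right)} = -9 - 8 t$ ($W{\left(Z,t \right)} = -7 - \left(2 + 8 t\right) = -9 - 8 t$)
$d = 50$ ($d = \left(-10\right) \left(-5\right) = 50$)
$X{\left(c,a \right)} = -34$ ($X{\left(c,a \right)} = 2 \cdot 8 - 50 = 16 - 50 = -34$)
$- X{\left(120,\left(W{\left(8,-2 \right)} + 64\right) + 107 \right)} = \left(-1\right) \left(-34\right) = 34$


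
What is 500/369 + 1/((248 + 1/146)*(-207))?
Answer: 416397514/307305783 ≈ 1.3550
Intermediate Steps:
500/369 + 1/((248 + 1/146)*(-207)) = 500*(1/369) - 1/207/(248 + 1/146) = 500/369 - 1/207/(36209/146) = 500/369 + (146/36209)*(-1/207) = 500/369 - 146/7495263 = 416397514/307305783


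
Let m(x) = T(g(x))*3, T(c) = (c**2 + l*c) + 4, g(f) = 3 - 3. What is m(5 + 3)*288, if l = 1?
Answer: 3456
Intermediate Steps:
g(f) = 0
T(c) = 4 + c + c**2 (T(c) = (c**2 + 1*c) + 4 = (c**2 + c) + 4 = (c + c**2) + 4 = 4 + c + c**2)
m(x) = 12 (m(x) = (4 + 0 + 0**2)*3 = (4 + 0 + 0)*3 = 4*3 = 12)
m(5 + 3)*288 = 12*288 = 3456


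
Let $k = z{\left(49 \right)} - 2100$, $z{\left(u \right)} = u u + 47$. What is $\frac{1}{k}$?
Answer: $\frac{1}{348} \approx 0.0028736$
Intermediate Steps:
$z{\left(u \right)} = 47 + u^{2}$ ($z{\left(u \right)} = u^{2} + 47 = 47 + u^{2}$)
$k = 348$ ($k = \left(47 + 49^{2}\right) - 2100 = \left(47 + 2401\right) - 2100 = 2448 - 2100 = 348$)
$\frac{1}{k} = \frac{1}{348}$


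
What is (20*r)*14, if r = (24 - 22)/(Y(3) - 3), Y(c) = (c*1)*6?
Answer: 112/3 ≈ 37.333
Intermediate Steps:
Y(c) = 6*c (Y(c) = c*6 = 6*c)
r = 2/15 (r = (24 - 22)/(6*3 - 3) = 2/(18 - 3) = 2/15 ≈ 0.13333)
(20*r)*14 = (20*(2/15))*14 = (8/3)*14 = 112/3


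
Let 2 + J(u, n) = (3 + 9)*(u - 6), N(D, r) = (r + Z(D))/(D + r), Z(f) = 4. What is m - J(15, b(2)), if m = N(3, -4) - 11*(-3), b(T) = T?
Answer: -73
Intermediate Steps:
N(D, r) = (4 + r)/(D + r) (N(D, r) = (r + 4)/(D + r) = (4 + r)/(D + r))
m = 33 (m = (4 - 4)/(3 - 4) - 11*(-3) = 0/(-1) + 33 = -1*0 + 33 = 0 + 33 = 33)
J(u, n) = -74 + 12*u (J(u, n) = -2 + (3 + 9)*(u - 6) = -2 + 12*(-6 + u) = -2 + (-72 + 12*u) = -74 + 12*u)
m - J(15, b(2)) = 33 - (-74 + 12*15) = 33 - (-74 + 180) = 33 - 1*106 = 33 - 106 = -73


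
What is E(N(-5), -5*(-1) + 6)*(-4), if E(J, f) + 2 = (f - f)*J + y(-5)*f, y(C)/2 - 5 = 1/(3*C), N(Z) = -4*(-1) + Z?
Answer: -6392/15 ≈ -426.13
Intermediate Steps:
N(Z) = 4 + Z
y(C) = 10 + 2/(3*C) (y(C) = 10 + 2*(1/(3*C)) = 10 + 2/(3*C))
E(J, f) = -2 + 148*f/15 (E(J, f) = -2 + ((f - f)*J + (10 + (2/3)/(-5))*f) = -2 + (0*J + (10 + (2/3)*(-1/5))*f) = -2 + (0 + (10 - 2/15)*f) = -2 + (0 + 148*f/15) = -2 + 148*f/15)
E(N(-5), -5*(-1) + 6)*(-4) = (-2 + 148*(-5*(-1) + 6)/15)*(-4) = (-2 + 148*(5 + 6)/15)*(-4) = (-2 + (148/15)*11)*(-4) = (-2 + 1628/15)*(-4) = (1598/15)*(-4) = -6392/15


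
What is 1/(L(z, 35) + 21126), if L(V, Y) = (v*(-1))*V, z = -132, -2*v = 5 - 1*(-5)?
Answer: 1/20466 ≈ 4.8862e-5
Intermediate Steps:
v = -5 (v = -(5 - 1*(-5))/2 = -(5 + 5)/2 = -½*10 = -5)
L(V, Y) = 5*V (L(V, Y) = (-5*(-1))*V = 5*V)
1/(L(z, 35) + 21126) = 1/(5*(-132) + 21126) = 1/(-660 + 21126) = 1/20466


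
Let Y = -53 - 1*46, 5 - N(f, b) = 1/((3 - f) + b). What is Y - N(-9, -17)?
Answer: -521/5 ≈ -104.20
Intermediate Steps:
N(f, b) = 5 - 1/(3 + b - f) (N(f, b) = 5 - 1/((3 - f) + b) = 5 - 1/(3 + b - f))
Y = -99 (Y = -53 - 46 = -99)
Y - N(-9, -17) = -99 - (14 - 5*(-9) + 5*(-17))/(3 - 17 - 1*(-9)) = -99 - (14 + 45 - 85)/(3 - 17 + 9) = -99 - (-26)/(-5) = -99 - (-1)*(-26)/5 = -99 - 1*26/5 = -99 - 26/5 = -521/5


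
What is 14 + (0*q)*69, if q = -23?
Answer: 14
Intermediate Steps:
14 + (0*q)*69 = 14 + (0*(-23))*69 = 14 + 0*69 = 14 + 0 = 14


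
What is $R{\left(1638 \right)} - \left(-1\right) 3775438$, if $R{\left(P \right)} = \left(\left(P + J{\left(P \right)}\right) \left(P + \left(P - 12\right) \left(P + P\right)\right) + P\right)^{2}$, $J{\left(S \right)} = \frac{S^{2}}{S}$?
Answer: $304707952623646129042$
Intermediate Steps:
$J{\left(S \right)} = S$
$R{\left(P \right)} = \left(P + 2 P \left(P + 2 P \left(-12 + P\right)\right)\right)^{2}$ ($R{\left(P \right)} = \left(\left(P + P\right) \left(P + \left(P - 12\right) \left(P + P\right)\right) + P\right)^{2} = \left(2 P \left(P + \left(-12 + P\right) 2 P\right) + P\right)^{2} = \left(2 P \left(P + 2 P \left(-12 + P\right)\right) + P\right)^{2} = \left(P + 2 P \left(P + 2 P \left(-12 + P\right)\right)\right)^{2}$)
$R{\left(1638 \right)} - \left(-1\right) 3775438 = 1638^{2} \left(1 - 75348 + 4 \cdot 1638^{2}\right)^{2} - \left(-1\right) 3775438 = 2683044 \left(1 - 75348 + 4 \cdot 2683044\right)^{2} - -3775438 = 2683044 \left(1 - 75348 + 10732176\right)^{2} + 3775438 = 2683044 \cdot 10656829^{2} + 3775438 = 2683044 \cdot 113568004335241 + 3775438 = 304707952623642353604 + 3775438 = 304707952623646129042$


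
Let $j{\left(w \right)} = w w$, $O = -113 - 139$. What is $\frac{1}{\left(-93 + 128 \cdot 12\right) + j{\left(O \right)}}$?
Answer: $\frac{1}{64947} \approx 1.5397 \cdot 10^{-5}$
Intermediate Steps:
$O = -252$
$j{\left(w \right)} = w^{2}$
$\frac{1}{\left(-93 + 128 \cdot 12\right) + j{\left(O \right)}} = \frac{1}{\left(-93 + 128 \cdot 12\right) + \left(-252\right)^{2}} = \frac{1}{\left(-93 + 1536\right) + 63504} = \frac{1}{1443 + 63504} = \frac{1}{64947}$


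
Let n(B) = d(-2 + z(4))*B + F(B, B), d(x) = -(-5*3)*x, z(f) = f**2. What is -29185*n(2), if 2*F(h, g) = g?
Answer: -12286885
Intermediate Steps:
F(h, g) = g/2
d(x) = 15*x (d(x) = -(-15)*x = 15*x)
n(B) = 421*B/2 (n(B) = (15*(-2 + 4**2))*B + B/2 = (15*(-2 + 16))*B + B/2 = (15*14)*B + B/2 = 210*B + B/2 = 421*B/2)
-29185*n(2) = -12286885*2/2 = -29185*421 = -12286885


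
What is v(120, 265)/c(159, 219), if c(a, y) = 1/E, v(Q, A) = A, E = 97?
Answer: 25705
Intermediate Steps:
c(a, y) = 1/97
v(120, 265)/c(159, 219) = 265/(1/97) = 265*97 = 25705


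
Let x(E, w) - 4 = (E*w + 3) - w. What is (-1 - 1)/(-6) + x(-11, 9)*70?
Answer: -21209/3 ≈ -7069.7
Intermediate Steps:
x(E, w) = 7 - w + E*w (x(E, w) = 4 + ((E*w + 3) - w) = 4 + ((3 + E*w) - w) = 4 + (3 - w + E*w) = 7 - w + E*w)
(-1 - 1)/(-6) + x(-11, 9)*70 = (-1 - 1)/(-6) + (7 - 1*9 - 11*9)*70 = -2*(-1/6) + (7 - 9 - 99)*70 = 1/3 - 101*70 = 1/3 - 7070 = -21209/3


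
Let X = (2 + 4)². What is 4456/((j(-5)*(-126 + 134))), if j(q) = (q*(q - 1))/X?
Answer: 3342/5 ≈ 668.40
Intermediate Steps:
X = 36 (X = 6² = 36)
j(q) = q*(-1 + q)/36 (j(q) = (q*(q - 1))/36 = (q*(-1 + q))*(1/36) = q*(-1 + q)/36)
4456/((j(-5)*(-126 + 134))) = 4456/((((1/36)*(-5)*(-1 - 5))*(-126 + 134))) = 4456/((((1/36)*(-5)*(-6))*8)) = 4456/(((⅚)*8)) = 4456/(20/3) = 4456*(3/20) = 3342/5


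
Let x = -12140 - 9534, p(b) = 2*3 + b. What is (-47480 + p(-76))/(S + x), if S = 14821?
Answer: 47550/6853 ≈ 6.9386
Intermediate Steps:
p(b) = 6 + b
x = -21674
(-47480 + p(-76))/(S + x) = (-47480 + (6 - 76))/(14821 - 21674) = (-47480 - 70)/(-6853) = -47550*(-1/6853) = 47550/6853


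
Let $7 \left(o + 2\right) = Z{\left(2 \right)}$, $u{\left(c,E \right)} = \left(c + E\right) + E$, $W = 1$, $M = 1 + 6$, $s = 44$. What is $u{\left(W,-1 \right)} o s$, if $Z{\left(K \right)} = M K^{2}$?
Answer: $-88$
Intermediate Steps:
$M = 7$
$Z{\left(K \right)} = 7 K^{2}$
$u{\left(c,E \right)} = c + 2 E$ ($u{\left(c,E \right)} = \left(E + c\right) + E = c + 2 E$)
$o = 2$ ($o = -2 + \frac{7 \cdot 2^{2}}{7} = -2 + \frac{7 \cdot 4}{7} = -2 + \frac{1}{7} \cdot 28 = -2 + 4 = 2$)
$u{\left(W,-1 \right)} o s = \left(1 + 2 \left(-1\right)\right) 2 \cdot 44 = \left(1 - 2\right) 2 \cdot 44 = \left(-1\right) 2 \cdot 44 = \left(-2\right) 44 = -88$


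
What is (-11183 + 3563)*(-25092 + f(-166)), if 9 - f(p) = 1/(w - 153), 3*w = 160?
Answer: 57148582680/299 ≈ 1.9113e+8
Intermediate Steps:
w = 160/3 (w = (⅓)*160 = 160/3 ≈ 53.333)
f(p) = 2694/299 (f(p) = 9 - 1/(160/3 - 153) = 9 - 1/(-299/3) = 9 - 1*(-3/299) = 9 + 3/299 = 2694/299)
(-11183 + 3563)*(-25092 + f(-166)) = (-11183 + 3563)*(-25092 + 2694/299) = -7620*(-7499814/299) = 57148582680/299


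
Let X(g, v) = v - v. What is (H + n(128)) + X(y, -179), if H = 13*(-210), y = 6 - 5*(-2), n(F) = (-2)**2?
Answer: -2726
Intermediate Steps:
n(F) = 4
y = 16 (y = 6 + 10 = 16)
X(g, v) = 0
H = -2730
(H + n(128)) + X(y, -179) = (-2730 + 4) + 0 = -2726 + 0 = -2726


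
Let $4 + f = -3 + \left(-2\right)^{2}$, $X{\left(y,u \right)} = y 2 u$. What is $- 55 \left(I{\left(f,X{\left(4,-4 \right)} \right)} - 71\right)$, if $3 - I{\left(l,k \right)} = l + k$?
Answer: $1815$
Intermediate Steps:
$X{\left(y,u \right)} = 2 u y$ ($X{\left(y,u \right)} = 2 y u = 2 u y$)
$f = -3$ ($f = -4 - \left(3 - \left(-2\right)^{2}\right) = -4 + \left(-3 + 4\right) = -4 + 1 = -3$)
$I{\left(l,k \right)} = 3 - k - l$ ($I{\left(l,k \right)} = 3 - \left(l + k\right) = 3 - \left(k + l\right) = 3 - k - l$)
$- 55 \left(I{\left(f,X{\left(4,-4 \right)} \right)} - 71\right) = - 55 \left(\left(3 - 2 \left(-4\right) 4 - -3\right) - 71\right) = - 55 \left(\left(3 - -32 + 3\right) - 71\right) = - 55 \left(\left(3 + 32 + 3\right) - 71\right) = - 55 \left(38 - 71\right) = \left(-55\right) \left(-33\right) = 1815$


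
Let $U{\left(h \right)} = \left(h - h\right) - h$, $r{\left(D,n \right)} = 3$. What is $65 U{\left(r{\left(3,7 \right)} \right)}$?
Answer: $-195$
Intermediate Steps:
$U{\left(h \right)} = - h$ ($U{\left(h \right)} = 0 - h = - h$)
$65 U{\left(r{\left(3,7 \right)} \right)} = 65 \left(\left(-1\right) 3\right) = 65 \left(-3\right) = -195$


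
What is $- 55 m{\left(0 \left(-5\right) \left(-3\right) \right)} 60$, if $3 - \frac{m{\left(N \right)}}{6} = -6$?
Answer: $-178200$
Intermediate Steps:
$m{\left(N \right)} = 54$ ($m{\left(N \right)} = 18 - -36 = 18 + 36 = 54$)
$- 55 m{\left(0 \left(-5\right) \left(-3\right) \right)} 60 = \left(-55\right) 54 \cdot 60 = \left(-2970\right) 60 = -178200$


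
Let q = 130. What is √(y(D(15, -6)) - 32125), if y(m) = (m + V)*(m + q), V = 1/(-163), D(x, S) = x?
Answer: I*√795765185/163 ≈ 173.06*I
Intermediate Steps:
V = -1/163 ≈ -0.0061350
y(m) = (130 + m)*(-1/163 + m) (y(m) = (m - 1/163)*(m + 130) = (-1/163 + m)*(130 + m) = (130 + m)*(-1/163 + m))
√(y(D(15, -6)) - 32125) = √((-130/163 + 15² + (21189/163)*15) - 32125) = √((-130/163 + 225 + 317835/163) - 32125) = √(354380/163 - 32125) = √(-4881995/163) = I*√795765185/163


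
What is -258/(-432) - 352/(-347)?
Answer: 40265/24984 ≈ 1.6116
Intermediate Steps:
-258/(-432) - 352/(-347) = -258*(-1/432) - 352*(-1/347) = 43/72 + 352/347 = 40265/24984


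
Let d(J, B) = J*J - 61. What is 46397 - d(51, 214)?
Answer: 43857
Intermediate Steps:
d(J, B) = -61 + J**2 (d(J, B) = J**2 - 61 = -61 + J**2)
46397 - d(51, 214) = 46397 - (-61 + 51**2) = 46397 - (-61 + 2601) = 46397 - 1*2540 = 46397 - 2540 = 43857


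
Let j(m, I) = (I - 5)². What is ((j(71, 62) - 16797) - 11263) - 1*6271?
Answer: -31082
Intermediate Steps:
j(m, I) = (-5 + I)²
((j(71, 62) - 16797) - 11263) - 1*6271 = (((-5 + 62)² - 16797) - 11263) - 1*6271 = ((57² - 16797) - 11263) - 6271 = ((3249 - 16797) - 11263) - 6271 = (-13548 - 11263) - 6271 = -24811 - 6271 = -31082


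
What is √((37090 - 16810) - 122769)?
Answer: I*√102489 ≈ 320.14*I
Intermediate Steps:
√((37090 - 16810) - 122769) = √(20280 - 122769) = √(-102489) = I*√102489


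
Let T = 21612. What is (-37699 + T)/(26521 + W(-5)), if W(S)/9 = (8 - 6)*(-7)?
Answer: -16087/26395 ≈ -0.60947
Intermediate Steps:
W(S) = -126 (W(S) = 9*((8 - 6)*(-7)) = 9*(2*(-7)) = 9*(-14) = -126)
(-37699 + T)/(26521 + W(-5)) = (-37699 + 21612)/(26521 - 126) = -16087/26395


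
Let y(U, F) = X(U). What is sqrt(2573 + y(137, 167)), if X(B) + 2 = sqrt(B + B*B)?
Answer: sqrt(2571 + sqrt(18906)) ≈ 52.043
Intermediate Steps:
X(B) = -2 + sqrt(B + B**2) (X(B) = -2 + sqrt(B + B*B) = -2 + sqrt(B + B**2))
y(U, F) = -2 + sqrt(U*(1 + U))
sqrt(2573 + y(137, 167)) = sqrt(2573 + (-2 + sqrt(137*(1 + 137)))) = sqrt(2573 + (-2 + sqrt(137*138))) = sqrt(2573 + (-2 + sqrt(18906))) = sqrt(2571 + sqrt(18906))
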